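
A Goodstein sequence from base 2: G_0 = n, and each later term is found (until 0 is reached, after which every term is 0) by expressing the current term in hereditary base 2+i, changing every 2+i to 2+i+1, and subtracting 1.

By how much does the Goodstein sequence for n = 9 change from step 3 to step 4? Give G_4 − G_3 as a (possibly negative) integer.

130901

base 2: 9 = 2^(2 + 1) + 1; at 3: 3^(3 + 1) + 1 = 82; next = 81
base 3: 81 = 3^(3 + 1); at 4: 4^(4 + 1) = 1024; next = 1023
base 4: 1023 = 3·4^4 + 3·4^3 + 3·4^2 + 3·4 + 3; at 5: 3·5^5 + 3·5^3 + 3·5^2 + 3·5 + 3 = 9843; next = 9842
base 5: 9842 = 3·5^5 + 3·5^3 + 3·5^2 + 3·5 + 2; at 6: 3·6^6 + 3·6^3 + 3·6^2 + 3·6 + 2 = 140744; next = 140743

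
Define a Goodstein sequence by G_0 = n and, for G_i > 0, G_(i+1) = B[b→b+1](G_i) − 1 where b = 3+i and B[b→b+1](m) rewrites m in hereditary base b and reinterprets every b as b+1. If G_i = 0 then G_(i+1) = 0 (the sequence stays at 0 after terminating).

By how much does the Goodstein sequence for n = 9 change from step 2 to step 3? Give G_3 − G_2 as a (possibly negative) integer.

G_0=9  [base 3] 3^2  →[3↦4]→  4^2 = 16  −1 ⇒ G_1=15
G_1=15  [base 4] 3·4 + 3  →[4↦5]→  3·5 + 3 = 18  −1 ⇒ G_2=17
G_2=17  [base 5] 3·5 + 2  →[5↦6]→  3·6 + 2 = 20  −1 ⇒ G_3=19

2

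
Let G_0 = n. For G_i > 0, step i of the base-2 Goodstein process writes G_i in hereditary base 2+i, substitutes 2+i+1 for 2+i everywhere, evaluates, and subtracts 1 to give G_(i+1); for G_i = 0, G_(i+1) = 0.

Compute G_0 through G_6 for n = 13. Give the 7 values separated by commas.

[0] 13 ≡ 2^(2 + 1) + 2^2 + 1 (base 2). Lift 3: 109. −1: 108.
[1] 108 ≡ 3^(3 + 1) + 3^3 (base 3). Lift 4: 1280. −1: 1279.
[2] 1279 ≡ 4^(4 + 1) + 3·4^3 + 3·4^2 + 3·4 + 3 (base 4). Lift 5: 16093. −1: 16092.
[3] 16092 ≡ 5^(5 + 1) + 3·5^3 + 3·5^2 + 3·5 + 2 (base 5). Lift 6: 280712. −1: 280711.
[4] 280711 ≡ 6^(6 + 1) + 3·6^3 + 3·6^2 + 3·6 + 1 (base 6). Lift 7: 5765999. −1: 5765998.
[5] 5765998 ≡ 7^(7 + 1) + 3·7^3 + 3·7^2 + 3·7 (base 7). Lift 8: 134219480. −1: 134219479.

13, 108, 1279, 16092, 280711, 5765998, 134219479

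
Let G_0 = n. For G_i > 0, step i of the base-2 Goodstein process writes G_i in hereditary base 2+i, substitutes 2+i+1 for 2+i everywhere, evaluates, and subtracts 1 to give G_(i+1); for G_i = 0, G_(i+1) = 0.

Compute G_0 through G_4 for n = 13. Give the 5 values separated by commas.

13, 108, 1279, 16092, 280711

[0] 13 ≡ 2^(2 + 1) + 2^2 + 1 (base 2). Lift 3: 109. −1: 108.
[1] 108 ≡ 3^(3 + 1) + 3^3 (base 3). Lift 4: 1280. −1: 1279.
[2] 1279 ≡ 4^(4 + 1) + 3·4^3 + 3·4^2 + 3·4 + 3 (base 4). Lift 5: 16093. −1: 16092.
[3] 16092 ≡ 5^(5 + 1) + 3·5^3 + 3·5^2 + 3·5 + 2 (base 5). Lift 6: 280712. −1: 280711.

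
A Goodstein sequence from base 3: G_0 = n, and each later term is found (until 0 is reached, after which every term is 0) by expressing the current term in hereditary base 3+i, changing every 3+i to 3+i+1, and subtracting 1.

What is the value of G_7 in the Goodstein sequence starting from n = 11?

51

G_0=11  [base 3] 3^2 + 2  →[3↦4]→  4^2 + 2 = 18  −1 ⇒ G_1=17
G_1=17  [base 4] 4^2 + 1  →[4↦5]→  5^2 + 1 = 26  −1 ⇒ G_2=25
G_2=25  [base 5] 5^2  →[5↦6]→  6^2 = 36  −1 ⇒ G_3=35
G_3=35  [base 6] 5·6 + 5  →[6↦7]→  5·7 + 5 = 40  −1 ⇒ G_4=39
G_4=39  [base 7] 5·7 + 4  →[7↦8]→  5·8 + 4 = 44  −1 ⇒ G_5=43
G_5=43  [base 8] 5·8 + 3  →[8↦9]→  5·9 + 3 = 48  −1 ⇒ G_6=47
G_6=47  [base 9] 5·9 + 2  →[9↦10]→  5·10 + 2 = 52  −1 ⇒ G_7=51
G_7=51  [base 10] 5·10 + 1  →[10↦11]→  5·11 + 1 = 56  −1 ⇒ G_8=55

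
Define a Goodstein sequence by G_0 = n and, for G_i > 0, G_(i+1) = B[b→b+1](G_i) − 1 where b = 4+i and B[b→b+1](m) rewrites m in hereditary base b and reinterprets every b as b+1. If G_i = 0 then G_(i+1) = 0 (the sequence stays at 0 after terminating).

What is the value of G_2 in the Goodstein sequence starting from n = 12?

G_0 = 12. HB_4(12) = 3·4. Bump = 15. G_1 = 14.
G_1 = 14. HB_5(14) = 2·5 + 4. Bump = 16. G_2 = 15.
G_2 = 15. HB_6(15) = 2·6 + 3. Bump = 17. G_3 = 16.

15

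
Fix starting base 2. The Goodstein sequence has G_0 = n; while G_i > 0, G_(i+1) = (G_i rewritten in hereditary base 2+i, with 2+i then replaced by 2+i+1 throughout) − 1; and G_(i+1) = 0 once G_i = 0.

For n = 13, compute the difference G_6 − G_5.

128453481

i=0: 13 = 2^(2 + 1) + 2^2 + 1 (b=2); 2→3: 3^(3 + 1) + 3^3 + 1 = 109; 109−1 = 108
i=1: 108 = 3^(3 + 1) + 3^3 (b=3); 3→4: 4^(4 + 1) + 4^4 = 1280; 1280−1 = 1279
i=2: 1279 = 4^(4 + 1) + 3·4^3 + 3·4^2 + 3·4 + 3 (b=4); 4→5: 5^(5 + 1) + 3·5^3 + 3·5^2 + 3·5 + 3 = 16093; 16093−1 = 16092
i=3: 16092 = 5^(5 + 1) + 3·5^3 + 3·5^2 + 3·5 + 2 (b=5); 5→6: 6^(6 + 1) + 3·6^3 + 3·6^2 + 3·6 + 2 = 280712; 280712−1 = 280711
i=4: 280711 = 6^(6 + 1) + 3·6^3 + 3·6^2 + 3·6 + 1 (b=6); 6→7: 7^(7 + 1) + 3·7^3 + 3·7^2 + 3·7 + 1 = 5765999; 5765999−1 = 5765998
i=5: 5765998 = 7^(7 + 1) + 3·7^3 + 3·7^2 + 3·7 (b=7); 7→8: 8^(8 + 1) + 3·8^3 + 3·8^2 + 3·8 = 134219480; 134219480−1 = 134219479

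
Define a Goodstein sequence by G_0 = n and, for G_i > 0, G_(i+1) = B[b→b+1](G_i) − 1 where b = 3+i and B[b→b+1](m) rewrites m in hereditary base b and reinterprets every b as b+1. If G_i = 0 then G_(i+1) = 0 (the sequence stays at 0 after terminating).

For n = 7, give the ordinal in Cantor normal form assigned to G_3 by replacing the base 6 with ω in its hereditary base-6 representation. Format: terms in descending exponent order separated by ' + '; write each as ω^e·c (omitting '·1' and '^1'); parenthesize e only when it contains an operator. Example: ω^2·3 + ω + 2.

base 3: 7 = 2·3 + 1; at 4: 2·4 + 1 = 9; next = 8
base 4: 8 = 2·4; at 5: 2·5 = 10; next = 9
base 5: 9 = 5 + 4; at 6: 6 + 4 = 10; next = 9
base 6: 9 = 6 + 3; at 7: 7 + 3 = 10; next = 9

ω + 3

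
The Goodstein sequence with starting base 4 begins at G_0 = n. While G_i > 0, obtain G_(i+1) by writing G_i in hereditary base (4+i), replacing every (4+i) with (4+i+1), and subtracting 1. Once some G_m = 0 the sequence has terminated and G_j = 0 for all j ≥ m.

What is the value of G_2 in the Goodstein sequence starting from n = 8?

G_0=8  [base 4] 2·4  →[4↦5]→  2·5 = 10  −1 ⇒ G_1=9
G_1=9  [base 5] 5 + 4  →[5↦6]→  6 + 4 = 10  −1 ⇒ G_2=9
G_2=9  [base 6] 6 + 3  →[6↦7]→  7 + 3 = 10  −1 ⇒ G_3=9

9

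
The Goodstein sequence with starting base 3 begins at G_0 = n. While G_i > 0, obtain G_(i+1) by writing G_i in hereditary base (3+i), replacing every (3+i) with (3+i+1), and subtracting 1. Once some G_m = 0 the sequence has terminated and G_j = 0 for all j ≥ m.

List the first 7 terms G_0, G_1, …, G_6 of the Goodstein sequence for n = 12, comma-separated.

G_0=12  [base 3] 3^2 + 3  →[3↦4]→  4^2 + 4 = 20  −1 ⇒ G_1=19
G_1=19  [base 4] 4^2 + 3  →[4↦5]→  5^2 + 3 = 28  −1 ⇒ G_2=27
G_2=27  [base 5] 5^2 + 2  →[5↦6]→  6^2 + 2 = 38  −1 ⇒ G_3=37
G_3=37  [base 6] 6^2 + 1  →[6↦7]→  7^2 + 1 = 50  −1 ⇒ G_4=49
G_4=49  [base 7] 7^2  →[7↦8]→  8^2 = 64  −1 ⇒ G_5=63
G_5=63  [base 8] 7·8 + 7  →[8↦9]→  7·9 + 7 = 70  −1 ⇒ G_6=69

12, 19, 27, 37, 49, 63, 69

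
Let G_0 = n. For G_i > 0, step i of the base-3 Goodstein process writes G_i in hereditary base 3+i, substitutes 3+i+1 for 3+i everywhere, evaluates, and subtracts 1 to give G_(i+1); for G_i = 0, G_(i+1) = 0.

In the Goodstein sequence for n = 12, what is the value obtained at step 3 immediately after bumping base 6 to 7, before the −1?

G_0=12  [base 3] 3^2 + 3  →[3↦4]→  4^2 + 4 = 20  −1 ⇒ G_1=19
G_1=19  [base 4] 4^2 + 3  →[4↦5]→  5^2 + 3 = 28  −1 ⇒ G_2=27
G_2=27  [base 5] 5^2 + 2  →[5↦6]→  6^2 + 2 = 38  −1 ⇒ G_3=37
G_3=37  [base 6] 6^2 + 1  →[6↦7]→  7^2 + 1 = 50  −1 ⇒ G_4=49

50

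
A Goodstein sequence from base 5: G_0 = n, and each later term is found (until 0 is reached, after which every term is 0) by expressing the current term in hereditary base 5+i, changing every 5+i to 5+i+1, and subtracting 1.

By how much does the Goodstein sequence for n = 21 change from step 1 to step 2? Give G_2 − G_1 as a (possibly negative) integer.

3

G_0=21  [base 5] 4·5 + 1  →[5↦6]→  4·6 + 1 = 25  −1 ⇒ G_1=24
G_1=24  [base 6] 4·6  →[6↦7]→  4·7 = 28  −1 ⇒ G_2=27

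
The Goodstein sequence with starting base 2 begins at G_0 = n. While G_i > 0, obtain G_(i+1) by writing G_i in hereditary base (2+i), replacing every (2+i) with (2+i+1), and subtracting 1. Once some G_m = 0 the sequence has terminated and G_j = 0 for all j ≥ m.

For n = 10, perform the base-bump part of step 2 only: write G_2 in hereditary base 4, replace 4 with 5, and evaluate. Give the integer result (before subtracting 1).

10 —HB2→ 2^(2 + 1) + 2 —bump→ 3^(3 + 1) + 3 = 84 —(−1)→ 83
83 —HB3→ 3^(3 + 1) + 2 —bump→ 4^(4 + 1) + 2 = 1026 —(−1)→ 1025
1025 —HB4→ 4^(4 + 1) + 1 —bump→ 5^(5 + 1) + 1 = 15626 —(−1)→ 15625

15626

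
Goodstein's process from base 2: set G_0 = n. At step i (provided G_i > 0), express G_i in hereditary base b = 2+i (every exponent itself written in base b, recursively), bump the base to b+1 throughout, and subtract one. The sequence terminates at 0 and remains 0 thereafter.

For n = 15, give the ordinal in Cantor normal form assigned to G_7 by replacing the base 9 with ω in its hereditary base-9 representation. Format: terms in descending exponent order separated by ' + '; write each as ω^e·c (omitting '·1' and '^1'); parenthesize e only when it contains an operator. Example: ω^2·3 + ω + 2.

G_0 = 15. HB_2(15) = 2^(2 + 1) + 2^2 + 2 + 1. Bump = 112. G_1 = 111.
G_1 = 111. HB_3(111) = 3^(3 + 1) + 3^3 + 3. Bump = 1284. G_2 = 1283.
G_2 = 1283. HB_4(1283) = 4^(4 + 1) + 4^4 + 3. Bump = 18753. G_3 = 18752.
G_3 = 18752. HB_5(18752) = 5^(5 + 1) + 5^5 + 2. Bump = 326594. G_4 = 326593.
G_4 = 326593. HB_6(326593) = 6^(6 + 1) + 6^6 + 1. Bump = 6588345. G_5 = 6588344.
G_5 = 6588344. HB_7(6588344) = 7^(7 + 1) + 7^7. Bump = 150994944. G_6 = 150994943.
G_6 = 150994943. HB_8(150994943) = 8^(8 + 1) + 7·8^7 + 7·8^6 + 7·8^5 + 7·8^4 + 7·8^3 + 7·8^2 + 7·8 + 7. Bump = 3524450281. G_7 = 3524450280.
G_7 = 3524450280. HB_9(3524450280) = 9^(9 + 1) + 7·9^7 + 7·9^6 + 7·9^5 + 7·9^4 + 7·9^3 + 7·9^2 + 7·9 + 6. Bump = 100077777776. G_8 = 100077777775.

ω^(ω + 1) + ω^7·7 + ω^6·7 + ω^5·7 + ω^4·7 + ω^3·7 + ω^2·7 + ω·7 + 6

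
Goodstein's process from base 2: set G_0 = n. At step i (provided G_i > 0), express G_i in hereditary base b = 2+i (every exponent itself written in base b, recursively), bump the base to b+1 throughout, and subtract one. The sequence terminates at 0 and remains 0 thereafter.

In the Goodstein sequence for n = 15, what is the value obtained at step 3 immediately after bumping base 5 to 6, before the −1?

i=0: 15 = 2^(2 + 1) + 2^2 + 2 + 1 (b=2); 2→3: 3^(3 + 1) + 3^3 + 3 + 1 = 112; 112−1 = 111
i=1: 111 = 3^(3 + 1) + 3^3 + 3 (b=3); 3→4: 4^(4 + 1) + 4^4 + 4 = 1284; 1284−1 = 1283
i=2: 1283 = 4^(4 + 1) + 4^4 + 3 (b=4); 4→5: 5^(5 + 1) + 5^5 + 3 = 18753; 18753−1 = 18752

326594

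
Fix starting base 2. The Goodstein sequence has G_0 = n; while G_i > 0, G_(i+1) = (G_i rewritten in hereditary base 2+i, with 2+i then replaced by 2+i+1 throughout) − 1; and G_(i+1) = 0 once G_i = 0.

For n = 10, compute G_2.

1025

G_0=10  [base 2] 2^(2 + 1) + 2  →[2↦3]→  3^(3 + 1) + 3 = 84  −1 ⇒ G_1=83
G_1=83  [base 3] 3^(3 + 1) + 2  →[3↦4]→  4^(4 + 1) + 2 = 1026  −1 ⇒ G_2=1025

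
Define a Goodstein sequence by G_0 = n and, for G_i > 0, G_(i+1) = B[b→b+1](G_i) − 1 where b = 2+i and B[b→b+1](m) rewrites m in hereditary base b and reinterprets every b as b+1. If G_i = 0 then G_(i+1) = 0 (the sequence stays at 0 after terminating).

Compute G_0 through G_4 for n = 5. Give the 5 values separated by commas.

5, 27, 255, 467, 775

(0) 5|_2 = 2^2 + 1 ↦ 3^3 + 1|_3 = 28 ⇒ 27
(1) 27|_3 = 3^3 ↦ 4^4|_4 = 256 ⇒ 255
(2) 255|_4 = 3·4^3 + 3·4^2 + 3·4 + 3 ↦ 3·5^3 + 3·5^2 + 3·5 + 3|_5 = 468 ⇒ 467
(3) 467|_5 = 3·5^3 + 3·5^2 + 3·5 + 2 ↦ 3·6^3 + 3·6^2 + 3·6 + 2|_6 = 776 ⇒ 775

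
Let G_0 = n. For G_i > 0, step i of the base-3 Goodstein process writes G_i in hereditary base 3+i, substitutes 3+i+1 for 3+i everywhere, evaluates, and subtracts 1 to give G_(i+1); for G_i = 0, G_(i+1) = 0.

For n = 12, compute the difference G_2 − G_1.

8

12 —HB3→ 3^2 + 3 —bump→ 4^2 + 4 = 20 —(−1)→ 19
19 —HB4→ 4^2 + 3 —bump→ 5^2 + 3 = 28 —(−1)→ 27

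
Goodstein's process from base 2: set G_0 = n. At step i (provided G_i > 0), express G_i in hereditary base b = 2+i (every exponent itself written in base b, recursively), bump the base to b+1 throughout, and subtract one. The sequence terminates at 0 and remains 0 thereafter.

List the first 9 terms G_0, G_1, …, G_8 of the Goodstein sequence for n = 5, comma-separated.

i=0: 5 = 2^2 + 1 (b=2); 2→3: 3^3 + 1 = 28; 28−1 = 27
i=1: 27 = 3^3 (b=3); 3→4: 4^4 = 256; 256−1 = 255
i=2: 255 = 3·4^3 + 3·4^2 + 3·4 + 3 (b=4); 4→5: 3·5^3 + 3·5^2 + 3·5 + 3 = 468; 468−1 = 467
i=3: 467 = 3·5^3 + 3·5^2 + 3·5 + 2 (b=5); 5→6: 3·6^3 + 3·6^2 + 3·6 + 2 = 776; 776−1 = 775
i=4: 775 = 3·6^3 + 3·6^2 + 3·6 + 1 (b=6); 6→7: 3·7^3 + 3·7^2 + 3·7 + 1 = 1198; 1198−1 = 1197
i=5: 1197 = 3·7^3 + 3·7^2 + 3·7 (b=7); 7→8: 3·8^3 + 3·8^2 + 3·8 = 1752; 1752−1 = 1751
i=6: 1751 = 3·8^3 + 3·8^2 + 2·8 + 7 (b=8); 8→9: 3·9^3 + 3·9^2 + 2·9 + 7 = 2455; 2455−1 = 2454
i=7: 2454 = 3·9^3 + 3·9^2 + 2·9 + 6 (b=9); 9→10: 3·10^3 + 3·10^2 + 2·10 + 6 = 3326; 3326−1 = 3325

5, 27, 255, 467, 775, 1197, 1751, 2454, 3325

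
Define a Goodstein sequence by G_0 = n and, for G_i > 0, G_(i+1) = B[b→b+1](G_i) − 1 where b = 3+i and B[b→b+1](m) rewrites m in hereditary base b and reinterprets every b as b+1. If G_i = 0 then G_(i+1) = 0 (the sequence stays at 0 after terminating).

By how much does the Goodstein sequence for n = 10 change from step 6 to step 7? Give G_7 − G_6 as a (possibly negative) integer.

3

i=0: 10 = 3^2 + 1 (b=3); 3→4: 4^2 + 1 = 17; 17−1 = 16
i=1: 16 = 4^2 (b=4); 4→5: 5^2 = 25; 25−1 = 24
i=2: 24 = 4·5 + 4 (b=5); 5→6: 4·6 + 4 = 28; 28−1 = 27
i=3: 27 = 4·6 + 3 (b=6); 6→7: 4·7 + 3 = 31; 31−1 = 30
i=4: 30 = 4·7 + 2 (b=7); 7→8: 4·8 + 2 = 34; 34−1 = 33
i=5: 33 = 4·8 + 1 (b=8); 8→9: 4·9 + 1 = 37; 37−1 = 36
i=6: 36 = 4·9 (b=9); 9→10: 4·10 = 40; 40−1 = 39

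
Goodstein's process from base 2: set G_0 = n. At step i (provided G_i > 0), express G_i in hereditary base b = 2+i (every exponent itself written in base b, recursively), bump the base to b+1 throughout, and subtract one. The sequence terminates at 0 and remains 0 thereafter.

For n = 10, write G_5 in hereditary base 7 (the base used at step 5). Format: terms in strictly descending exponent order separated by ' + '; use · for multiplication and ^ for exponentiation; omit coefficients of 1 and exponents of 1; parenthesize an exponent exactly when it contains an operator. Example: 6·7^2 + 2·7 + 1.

5·7^7 + 5·7^5 + 5·7^4 + 5·7^3 + 5·7^2 + 5·7 + 4

step 0: 10 = 2^(2 + 1) + 2; sub 3 for 2: 3^(3 + 1) + 3; = 84; G_1 = 84−1 = 83
step 1: 83 = 3^(3 + 1) + 2; sub 4 for 3: 4^(4 + 1) + 2; = 1026; G_2 = 1026−1 = 1025
step 2: 1025 = 4^(4 + 1) + 1; sub 5 for 4: 5^(5 + 1) + 1; = 15626; G_3 = 15626−1 = 15625
step 3: 15625 = 5^(5 + 1); sub 6 for 5: 6^(6 + 1); = 279936; G_4 = 279936−1 = 279935
step 4: 279935 = 5·6^6 + 5·6^5 + 5·6^4 + 5·6^3 + 5·6^2 + 5·6 + 5; sub 7 for 6: 5·7^7 + 5·7^5 + 5·7^4 + 5·7^3 + 5·7^2 + 5·7 + 5; = 4215755; G_5 = 4215755−1 = 4215754
step 5: 4215754 = 5·7^7 + 5·7^5 + 5·7^4 + 5·7^3 + 5·7^2 + 5·7 + 4; sub 8 for 7: 5·8^8 + 5·8^5 + 5·8^4 + 5·8^3 + 5·8^2 + 5·8 + 4; = 84073324; G_6 = 84073324−1 = 84073323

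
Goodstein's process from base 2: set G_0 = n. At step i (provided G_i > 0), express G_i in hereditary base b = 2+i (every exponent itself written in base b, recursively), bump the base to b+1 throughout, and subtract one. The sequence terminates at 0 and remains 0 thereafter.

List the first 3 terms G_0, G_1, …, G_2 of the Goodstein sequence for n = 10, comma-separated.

G_0 = 10. HB_2(10) = 2^(2 + 1) + 2. Bump = 84. G_1 = 83.
G_1 = 83. HB_3(83) = 3^(3 + 1) + 2. Bump = 1026. G_2 = 1025.

10, 83, 1025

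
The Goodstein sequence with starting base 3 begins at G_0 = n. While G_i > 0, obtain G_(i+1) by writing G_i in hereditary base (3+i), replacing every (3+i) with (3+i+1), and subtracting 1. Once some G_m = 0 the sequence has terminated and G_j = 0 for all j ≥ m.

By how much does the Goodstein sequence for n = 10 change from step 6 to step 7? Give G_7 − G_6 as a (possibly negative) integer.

base 3: 10 = 3^2 + 1; at 4: 4^2 + 1 = 17; next = 16
base 4: 16 = 4^2; at 5: 5^2 = 25; next = 24
base 5: 24 = 4·5 + 4; at 6: 4·6 + 4 = 28; next = 27
base 6: 27 = 4·6 + 3; at 7: 4·7 + 3 = 31; next = 30
base 7: 30 = 4·7 + 2; at 8: 4·8 + 2 = 34; next = 33
base 8: 33 = 4·8 + 1; at 9: 4·9 + 1 = 37; next = 36
base 9: 36 = 4·9; at 10: 4·10 = 40; next = 39

3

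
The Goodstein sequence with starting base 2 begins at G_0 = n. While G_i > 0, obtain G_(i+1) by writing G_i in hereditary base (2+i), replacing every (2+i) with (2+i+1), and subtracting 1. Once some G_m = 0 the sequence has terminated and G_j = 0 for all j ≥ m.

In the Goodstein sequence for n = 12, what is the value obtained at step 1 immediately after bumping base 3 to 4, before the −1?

12 —HB2→ 2^(2 + 1) + 2^2 —bump→ 3^(3 + 1) + 3^3 = 108 —(−1)→ 107
107 —HB3→ 3^(3 + 1) + 2·3^2 + 2·3 + 2 —bump→ 4^(4 + 1) + 2·4^2 + 2·4 + 2 = 1066 —(−1)→ 1065

1066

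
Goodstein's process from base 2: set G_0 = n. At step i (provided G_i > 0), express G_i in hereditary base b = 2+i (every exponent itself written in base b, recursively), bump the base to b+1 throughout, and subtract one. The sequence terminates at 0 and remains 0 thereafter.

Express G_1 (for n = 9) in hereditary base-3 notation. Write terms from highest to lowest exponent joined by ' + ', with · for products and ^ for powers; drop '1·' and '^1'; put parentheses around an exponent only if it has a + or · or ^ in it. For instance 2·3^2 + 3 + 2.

3^(3 + 1)

i=0: 9 = 2^(2 + 1) + 1 (b=2); 2→3: 3^(3 + 1) + 1 = 82; 82−1 = 81
i=1: 81 = 3^(3 + 1) (b=3); 3→4: 4^(4 + 1) = 1024; 1024−1 = 1023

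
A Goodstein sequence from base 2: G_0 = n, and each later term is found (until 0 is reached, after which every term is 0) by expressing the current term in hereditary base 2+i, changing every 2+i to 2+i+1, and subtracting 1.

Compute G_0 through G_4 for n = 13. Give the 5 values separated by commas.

13, 108, 1279, 16092, 280711

base 2: 13 = 2^(2 + 1) + 2^2 + 1; at 3: 3^(3 + 1) + 3^3 + 1 = 109; next = 108
base 3: 108 = 3^(3 + 1) + 3^3; at 4: 4^(4 + 1) + 4^4 = 1280; next = 1279
base 4: 1279 = 4^(4 + 1) + 3·4^3 + 3·4^2 + 3·4 + 3; at 5: 5^(5 + 1) + 3·5^3 + 3·5^2 + 3·5 + 3 = 16093; next = 16092
base 5: 16092 = 5^(5 + 1) + 3·5^3 + 3·5^2 + 3·5 + 2; at 6: 6^(6 + 1) + 3·6^3 + 3·6^2 + 3·6 + 2 = 280712; next = 280711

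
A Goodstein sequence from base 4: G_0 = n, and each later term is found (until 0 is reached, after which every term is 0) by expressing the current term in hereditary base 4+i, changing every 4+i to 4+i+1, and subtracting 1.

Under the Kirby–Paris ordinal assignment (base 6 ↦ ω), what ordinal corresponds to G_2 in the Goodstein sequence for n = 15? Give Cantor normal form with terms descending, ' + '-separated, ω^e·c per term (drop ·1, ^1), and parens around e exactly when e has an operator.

G_0=15  [base 4] 3·4 + 3  →[4↦5]→  3·5 + 3 = 18  −1 ⇒ G_1=17
G_1=17  [base 5] 3·5 + 2  →[5↦6]→  3·6 + 2 = 20  −1 ⇒ G_2=19
G_2=19  [base 6] 3·6 + 1  →[6↦7]→  3·7 + 1 = 22  −1 ⇒ G_3=21

ω·3 + 1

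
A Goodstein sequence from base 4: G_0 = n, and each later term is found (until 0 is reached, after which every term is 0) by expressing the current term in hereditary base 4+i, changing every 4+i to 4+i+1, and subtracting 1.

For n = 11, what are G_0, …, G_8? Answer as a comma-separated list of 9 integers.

11, 12, 13, 14, 15, 15, 15, 15, 15

base 4: 11 = 2·4 + 3; at 5: 2·5 + 3 = 13; next = 12
base 5: 12 = 2·5 + 2; at 6: 2·6 + 2 = 14; next = 13
base 6: 13 = 2·6 + 1; at 7: 2·7 + 1 = 15; next = 14
base 7: 14 = 2·7; at 8: 2·8 = 16; next = 15
base 8: 15 = 8 + 7; at 9: 9 + 7 = 16; next = 15
base 9: 15 = 9 + 6; at 10: 10 + 6 = 16; next = 15
base 10: 15 = 10 + 5; at 11: 11 + 5 = 16; next = 15
base 11: 15 = 11 + 4; at 12: 12 + 4 = 16; next = 15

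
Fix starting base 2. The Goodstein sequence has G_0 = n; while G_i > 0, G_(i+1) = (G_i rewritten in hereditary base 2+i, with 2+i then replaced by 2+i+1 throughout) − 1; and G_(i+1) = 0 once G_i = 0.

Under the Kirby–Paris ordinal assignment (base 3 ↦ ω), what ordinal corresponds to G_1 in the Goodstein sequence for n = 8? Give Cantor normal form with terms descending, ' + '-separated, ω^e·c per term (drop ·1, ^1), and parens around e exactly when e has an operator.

ω^ω·2 + ω^2·2 + ω·2 + 2

G_0 = 8. HB_2(8) = 2^(2 + 1). Bump = 81. G_1 = 80.
G_1 = 80. HB_3(80) = 2·3^3 + 2·3^2 + 2·3 + 2. Bump = 554. G_2 = 553.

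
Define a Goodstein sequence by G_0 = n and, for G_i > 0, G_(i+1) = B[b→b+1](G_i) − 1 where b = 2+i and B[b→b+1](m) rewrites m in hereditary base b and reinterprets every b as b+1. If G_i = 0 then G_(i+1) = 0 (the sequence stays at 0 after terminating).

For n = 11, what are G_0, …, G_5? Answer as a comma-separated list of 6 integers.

step 0: 11 = 2^(2 + 1) + 2 + 1; sub 3 for 2: 3^(3 + 1) + 3 + 1; = 85; G_1 = 85−1 = 84
step 1: 84 = 3^(3 + 1) + 3; sub 4 for 3: 4^(4 + 1) + 4; = 1028; G_2 = 1028−1 = 1027
step 2: 1027 = 4^(4 + 1) + 3; sub 5 for 4: 5^(5 + 1) + 3; = 15628; G_3 = 15628−1 = 15627
step 3: 15627 = 5^(5 + 1) + 2; sub 6 for 5: 6^(6 + 1) + 2; = 279938; G_4 = 279938−1 = 279937
step 4: 279937 = 6^(6 + 1) + 1; sub 7 for 6: 7^(7 + 1) + 1; = 5764802; G_5 = 5764802−1 = 5764801

11, 84, 1027, 15627, 279937, 5764801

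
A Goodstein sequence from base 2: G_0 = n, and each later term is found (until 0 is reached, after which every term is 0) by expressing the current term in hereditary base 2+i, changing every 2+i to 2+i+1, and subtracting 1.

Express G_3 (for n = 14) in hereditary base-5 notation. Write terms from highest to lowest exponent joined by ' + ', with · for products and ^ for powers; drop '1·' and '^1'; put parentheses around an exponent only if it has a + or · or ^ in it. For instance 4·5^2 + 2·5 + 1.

5^(5 + 1) + 5^5

14 —HB2→ 2^(2 + 1) + 2^2 + 2 —bump→ 3^(3 + 1) + 3^3 + 3 = 111 —(−1)→ 110
110 —HB3→ 3^(3 + 1) + 3^3 + 2 —bump→ 4^(4 + 1) + 4^4 + 2 = 1282 —(−1)→ 1281
1281 —HB4→ 4^(4 + 1) + 4^4 + 1 —bump→ 5^(5 + 1) + 5^5 + 1 = 18751 —(−1)→ 18750
18750 —HB5→ 5^(5 + 1) + 5^5 —bump→ 6^(6 + 1) + 6^6 = 326592 —(−1)→ 326591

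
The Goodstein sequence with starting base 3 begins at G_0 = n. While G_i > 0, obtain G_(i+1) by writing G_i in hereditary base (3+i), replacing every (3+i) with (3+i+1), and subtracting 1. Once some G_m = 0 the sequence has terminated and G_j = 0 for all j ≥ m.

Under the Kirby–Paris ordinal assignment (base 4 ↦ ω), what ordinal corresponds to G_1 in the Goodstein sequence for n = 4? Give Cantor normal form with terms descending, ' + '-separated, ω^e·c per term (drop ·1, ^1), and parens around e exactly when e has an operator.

(0) 4|_3 = 3 + 1 ↦ 4 + 1|_4 = 5 ⇒ 4
(1) 4|_4 = 4 ↦ 5|_5 = 5 ⇒ 4

ω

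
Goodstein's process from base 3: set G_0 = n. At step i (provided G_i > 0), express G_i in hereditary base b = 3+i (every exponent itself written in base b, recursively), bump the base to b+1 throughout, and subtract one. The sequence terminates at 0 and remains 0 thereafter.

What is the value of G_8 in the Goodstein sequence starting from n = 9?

(0) 9|_3 = 3^2 ↦ 4^2|_4 = 16 ⇒ 15
(1) 15|_4 = 3·4 + 3 ↦ 3·5 + 3|_5 = 18 ⇒ 17
(2) 17|_5 = 3·5 + 2 ↦ 3·6 + 2|_6 = 20 ⇒ 19
(3) 19|_6 = 3·6 + 1 ↦ 3·7 + 1|_7 = 22 ⇒ 21
(4) 21|_7 = 3·7 ↦ 3·8|_8 = 24 ⇒ 23
(5) 23|_8 = 2·8 + 7 ↦ 2·9 + 7|_9 = 25 ⇒ 24
(6) 24|_9 = 2·9 + 6 ↦ 2·10 + 6|_10 = 26 ⇒ 25
(7) 25|_10 = 2·10 + 5 ↦ 2·11 + 5|_11 = 27 ⇒ 26
(8) 26|_11 = 2·11 + 4 ↦ 2·12 + 4|_12 = 28 ⇒ 27

26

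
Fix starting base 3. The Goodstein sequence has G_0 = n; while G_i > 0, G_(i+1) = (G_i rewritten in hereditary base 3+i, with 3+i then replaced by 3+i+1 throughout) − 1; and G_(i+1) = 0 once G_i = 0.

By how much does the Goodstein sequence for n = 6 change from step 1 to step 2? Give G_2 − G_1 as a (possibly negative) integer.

G_0 = 6. HB_3(6) = 2·3. Bump = 8. G_1 = 7.
G_1 = 7. HB_4(7) = 4 + 3. Bump = 8. G_2 = 7.

0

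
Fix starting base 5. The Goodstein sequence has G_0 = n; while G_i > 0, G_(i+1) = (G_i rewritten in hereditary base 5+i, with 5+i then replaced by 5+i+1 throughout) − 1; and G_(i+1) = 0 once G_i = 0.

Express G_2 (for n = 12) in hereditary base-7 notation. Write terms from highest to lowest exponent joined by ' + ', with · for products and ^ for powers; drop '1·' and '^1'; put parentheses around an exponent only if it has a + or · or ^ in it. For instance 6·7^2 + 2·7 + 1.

2·7

step 0: 12 = 2·5 + 2; sub 6 for 5: 2·6 + 2; = 14; G_1 = 14−1 = 13
step 1: 13 = 2·6 + 1; sub 7 for 6: 2·7 + 1; = 15; G_2 = 15−1 = 14
step 2: 14 = 2·7; sub 8 for 7: 2·8; = 16; G_3 = 16−1 = 15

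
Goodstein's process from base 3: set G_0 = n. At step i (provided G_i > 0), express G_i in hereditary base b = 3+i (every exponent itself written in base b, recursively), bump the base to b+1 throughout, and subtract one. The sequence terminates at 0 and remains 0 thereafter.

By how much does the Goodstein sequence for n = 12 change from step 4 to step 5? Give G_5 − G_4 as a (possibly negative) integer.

i=0: 12 = 3^2 + 3 (b=3); 3→4: 4^2 + 4 = 20; 20−1 = 19
i=1: 19 = 4^2 + 3 (b=4); 4→5: 5^2 + 3 = 28; 28−1 = 27
i=2: 27 = 5^2 + 2 (b=5); 5→6: 6^2 + 2 = 38; 38−1 = 37
i=3: 37 = 6^2 + 1 (b=6); 6→7: 7^2 + 1 = 50; 50−1 = 49
i=4: 49 = 7^2 (b=7); 7→8: 8^2 = 64; 64−1 = 63

14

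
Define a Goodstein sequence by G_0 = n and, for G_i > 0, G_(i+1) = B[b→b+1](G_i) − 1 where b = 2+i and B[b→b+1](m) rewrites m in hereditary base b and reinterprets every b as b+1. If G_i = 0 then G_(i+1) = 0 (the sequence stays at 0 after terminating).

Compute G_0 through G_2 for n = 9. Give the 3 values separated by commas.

G_0 = 9. HB_2(9) = 2^(2 + 1) + 1. Bump = 82. G_1 = 81.
G_1 = 81. HB_3(81) = 3^(3 + 1). Bump = 1024. G_2 = 1023.

9, 81, 1023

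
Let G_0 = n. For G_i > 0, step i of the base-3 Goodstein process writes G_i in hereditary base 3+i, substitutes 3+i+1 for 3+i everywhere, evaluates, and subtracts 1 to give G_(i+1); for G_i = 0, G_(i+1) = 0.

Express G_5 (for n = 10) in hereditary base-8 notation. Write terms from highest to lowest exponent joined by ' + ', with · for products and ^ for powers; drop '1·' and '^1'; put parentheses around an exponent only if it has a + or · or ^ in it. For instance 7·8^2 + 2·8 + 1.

(0) 10|_3 = 3^2 + 1 ↦ 4^2 + 1|_4 = 17 ⇒ 16
(1) 16|_4 = 4^2 ↦ 5^2|_5 = 25 ⇒ 24
(2) 24|_5 = 4·5 + 4 ↦ 4·6 + 4|_6 = 28 ⇒ 27
(3) 27|_6 = 4·6 + 3 ↦ 4·7 + 3|_7 = 31 ⇒ 30
(4) 30|_7 = 4·7 + 2 ↦ 4·8 + 2|_8 = 34 ⇒ 33
(5) 33|_8 = 4·8 + 1 ↦ 4·9 + 1|_9 = 37 ⇒ 36

4·8 + 1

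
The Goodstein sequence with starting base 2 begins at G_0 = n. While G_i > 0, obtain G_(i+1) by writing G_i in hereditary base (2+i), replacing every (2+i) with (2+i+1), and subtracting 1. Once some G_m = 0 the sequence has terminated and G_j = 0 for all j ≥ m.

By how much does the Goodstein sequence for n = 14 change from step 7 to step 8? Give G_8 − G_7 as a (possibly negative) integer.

96513439003

step 0: 14 = 2^(2 + 1) + 2^2 + 2; sub 3 for 2: 3^(3 + 1) + 3^3 + 3; = 111; G_1 = 111−1 = 110
step 1: 110 = 3^(3 + 1) + 3^3 + 2; sub 4 for 3: 4^(4 + 1) + 4^4 + 2; = 1282; G_2 = 1282−1 = 1281
step 2: 1281 = 4^(4 + 1) + 4^4 + 1; sub 5 for 4: 5^(5 + 1) + 5^5 + 1; = 18751; G_3 = 18751−1 = 18750
step 3: 18750 = 5^(5 + 1) + 5^5; sub 6 for 5: 6^(6 + 1) + 6^6; = 326592; G_4 = 326592−1 = 326591
step 4: 326591 = 6^(6 + 1) + 5·6^5 + 5·6^4 + 5·6^3 + 5·6^2 + 5·6 + 5; sub 7 for 6: 7^(7 + 1) + 5·7^5 + 5·7^4 + 5·7^3 + 5·7^2 + 5·7 + 5; = 5862841; G_5 = 5862841−1 = 5862840
step 5: 5862840 = 7^(7 + 1) + 5·7^5 + 5·7^4 + 5·7^3 + 5·7^2 + 5·7 + 4; sub 8 for 7: 8^(8 + 1) + 5·8^5 + 5·8^4 + 5·8^3 + 5·8^2 + 5·8 + 4; = 134404972; G_6 = 134404972−1 = 134404971
step 6: 134404971 = 8^(8 + 1) + 5·8^5 + 5·8^4 + 5·8^3 + 5·8^2 + 5·8 + 3; sub 9 for 8: 9^(9 + 1) + 5·9^5 + 5·9^4 + 5·9^3 + 5·9^2 + 5·9 + 3; = 3487116549; G_7 = 3487116549−1 = 3487116548
step 7: 3487116548 = 9^(9 + 1) + 5·9^5 + 5·9^4 + 5·9^3 + 5·9^2 + 5·9 + 2; sub 10 for 9: 10^(10 + 1) + 5·10^5 + 5·10^4 + 5·10^3 + 5·10^2 + 5·10 + 2; = 100000555552; G_8 = 100000555552−1 = 100000555551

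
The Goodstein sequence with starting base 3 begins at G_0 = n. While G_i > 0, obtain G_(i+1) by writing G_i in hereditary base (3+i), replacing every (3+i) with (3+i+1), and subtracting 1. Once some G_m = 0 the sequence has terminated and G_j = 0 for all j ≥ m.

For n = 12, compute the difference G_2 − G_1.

(0) 12|_3 = 3^2 + 3 ↦ 4^2 + 4|_4 = 20 ⇒ 19
(1) 19|_4 = 4^2 + 3 ↦ 5^2 + 3|_5 = 28 ⇒ 27

8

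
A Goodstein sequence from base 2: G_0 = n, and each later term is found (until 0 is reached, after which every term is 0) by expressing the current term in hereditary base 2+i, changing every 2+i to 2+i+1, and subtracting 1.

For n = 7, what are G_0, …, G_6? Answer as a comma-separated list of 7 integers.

7, 30, 259, 3127, 46657, 823543, 16777215

base 2: 7 = 2^2 + 2 + 1; at 3: 3^3 + 3 + 1 = 31; next = 30
base 3: 30 = 3^3 + 3; at 4: 4^4 + 4 = 260; next = 259
base 4: 259 = 4^4 + 3; at 5: 5^5 + 3 = 3128; next = 3127
base 5: 3127 = 5^5 + 2; at 6: 6^6 + 2 = 46658; next = 46657
base 6: 46657 = 6^6 + 1; at 7: 7^7 + 1 = 823544; next = 823543
base 7: 823543 = 7^7; at 8: 8^8 = 16777216; next = 16777215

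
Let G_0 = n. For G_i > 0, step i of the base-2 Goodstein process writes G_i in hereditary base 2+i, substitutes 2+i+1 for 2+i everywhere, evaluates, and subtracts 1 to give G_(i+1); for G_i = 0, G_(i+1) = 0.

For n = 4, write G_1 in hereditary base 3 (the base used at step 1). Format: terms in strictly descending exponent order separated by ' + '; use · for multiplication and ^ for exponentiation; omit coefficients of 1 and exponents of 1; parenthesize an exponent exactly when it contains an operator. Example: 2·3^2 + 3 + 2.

2·3^2 + 2·3 + 2

G_0=4  [base 2] 2^2  →[2↦3]→  3^3 = 27  −1 ⇒ G_1=26
G_1=26  [base 3] 2·3^2 + 2·3 + 2  →[3↦4]→  2·4^2 + 2·4 + 2 = 42  −1 ⇒ G_2=41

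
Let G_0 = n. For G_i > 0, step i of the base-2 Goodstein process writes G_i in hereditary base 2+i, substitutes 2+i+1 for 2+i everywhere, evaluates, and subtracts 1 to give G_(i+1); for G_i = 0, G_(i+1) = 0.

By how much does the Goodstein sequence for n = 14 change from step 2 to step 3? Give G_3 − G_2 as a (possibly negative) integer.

17469

i=0: 14 = 2^(2 + 1) + 2^2 + 2 (b=2); 2→3: 3^(3 + 1) + 3^3 + 3 = 111; 111−1 = 110
i=1: 110 = 3^(3 + 1) + 3^3 + 2 (b=3); 3→4: 4^(4 + 1) + 4^4 + 2 = 1282; 1282−1 = 1281
i=2: 1281 = 4^(4 + 1) + 4^4 + 1 (b=4); 4→5: 5^(5 + 1) + 5^5 + 1 = 18751; 18751−1 = 18750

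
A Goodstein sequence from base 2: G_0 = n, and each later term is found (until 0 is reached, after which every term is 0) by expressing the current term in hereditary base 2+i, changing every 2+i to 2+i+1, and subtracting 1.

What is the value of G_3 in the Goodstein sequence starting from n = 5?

467

G_0=5  [base 2] 2^2 + 1  →[2↦3]→  3^3 + 1 = 28  −1 ⇒ G_1=27
G_1=27  [base 3] 3^3  →[3↦4]→  4^4 = 256  −1 ⇒ G_2=255
G_2=255  [base 4] 3·4^3 + 3·4^2 + 3·4 + 3  →[4↦5]→  3·5^3 + 3·5^2 + 3·5 + 3 = 468  −1 ⇒ G_3=467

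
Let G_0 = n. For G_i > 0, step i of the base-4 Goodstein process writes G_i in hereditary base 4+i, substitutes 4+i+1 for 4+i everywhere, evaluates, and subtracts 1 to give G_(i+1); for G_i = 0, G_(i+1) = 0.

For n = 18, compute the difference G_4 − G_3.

G_0 = 18. HB_4(18) = 4^2 + 2. Bump = 27. G_1 = 26.
G_1 = 26. HB_5(26) = 5^2 + 1. Bump = 37. G_2 = 36.
G_2 = 36. HB_6(36) = 6^2. Bump = 49. G_3 = 48.
G_3 = 48. HB_7(48) = 6·7 + 6. Bump = 54. G_4 = 53.

5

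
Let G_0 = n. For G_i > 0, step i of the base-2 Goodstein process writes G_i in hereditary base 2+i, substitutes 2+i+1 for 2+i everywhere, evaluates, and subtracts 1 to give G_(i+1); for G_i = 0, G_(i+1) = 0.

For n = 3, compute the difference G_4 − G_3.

i=0: 3 = 2 + 1 (b=2); 2→3: 3 + 1 = 4; 4−1 = 3
i=1: 3 = 3 (b=3); 3→4: 4 = 4; 4−1 = 3
i=2: 3 = 3 (b=4); 4→5: 3 = 3; 3−1 = 2
i=3: 2 = 2 (b=5); 5→6: 2 = 2; 2−1 = 1

-1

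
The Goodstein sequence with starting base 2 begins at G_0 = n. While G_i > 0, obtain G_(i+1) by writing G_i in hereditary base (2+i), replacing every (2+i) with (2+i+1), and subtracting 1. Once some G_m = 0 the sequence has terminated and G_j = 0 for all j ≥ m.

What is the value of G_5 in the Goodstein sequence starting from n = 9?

2471826

step 0: 9 = 2^(2 + 1) + 1; sub 3 for 2: 3^(3 + 1) + 1; = 82; G_1 = 82−1 = 81
step 1: 81 = 3^(3 + 1); sub 4 for 3: 4^(4 + 1); = 1024; G_2 = 1024−1 = 1023
step 2: 1023 = 3·4^4 + 3·4^3 + 3·4^2 + 3·4 + 3; sub 5 for 4: 3·5^5 + 3·5^3 + 3·5^2 + 3·5 + 3; = 9843; G_3 = 9843−1 = 9842
step 3: 9842 = 3·5^5 + 3·5^3 + 3·5^2 + 3·5 + 2; sub 6 for 5: 3·6^6 + 3·6^3 + 3·6^2 + 3·6 + 2; = 140744; G_4 = 140744−1 = 140743
step 4: 140743 = 3·6^6 + 3·6^3 + 3·6^2 + 3·6 + 1; sub 7 for 6: 3·7^7 + 3·7^3 + 3·7^2 + 3·7 + 1; = 2471827; G_5 = 2471827−1 = 2471826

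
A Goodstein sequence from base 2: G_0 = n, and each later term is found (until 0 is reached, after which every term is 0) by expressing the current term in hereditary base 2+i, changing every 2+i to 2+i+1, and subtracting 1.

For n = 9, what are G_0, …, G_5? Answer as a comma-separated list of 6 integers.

9, 81, 1023, 9842, 140743, 2471826

G_0=9  [base 2] 2^(2 + 1) + 1  →[2↦3]→  3^(3 + 1) + 1 = 82  −1 ⇒ G_1=81
G_1=81  [base 3] 3^(3 + 1)  →[3↦4]→  4^(4 + 1) = 1024  −1 ⇒ G_2=1023
G_2=1023  [base 4] 3·4^4 + 3·4^3 + 3·4^2 + 3·4 + 3  →[4↦5]→  3·5^5 + 3·5^3 + 3·5^2 + 3·5 + 3 = 9843  −1 ⇒ G_3=9842
G_3=9842  [base 5] 3·5^5 + 3·5^3 + 3·5^2 + 3·5 + 2  →[5↦6]→  3·6^6 + 3·6^3 + 3·6^2 + 3·6 + 2 = 140744  −1 ⇒ G_4=140743
G_4=140743  [base 6] 3·6^6 + 3·6^3 + 3·6^2 + 3·6 + 1  →[6↦7]→  3·7^7 + 3·7^3 + 3·7^2 + 3·7 + 1 = 2471827  −1 ⇒ G_5=2471826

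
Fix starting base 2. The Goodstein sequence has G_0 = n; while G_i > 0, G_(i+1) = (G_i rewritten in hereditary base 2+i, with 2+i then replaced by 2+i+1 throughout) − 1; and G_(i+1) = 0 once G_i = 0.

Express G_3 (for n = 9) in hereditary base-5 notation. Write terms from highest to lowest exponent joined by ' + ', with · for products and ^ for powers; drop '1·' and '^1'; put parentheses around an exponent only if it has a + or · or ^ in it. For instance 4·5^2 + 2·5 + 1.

(0) 9|_2 = 2^(2 + 1) + 1 ↦ 3^(3 + 1) + 1|_3 = 82 ⇒ 81
(1) 81|_3 = 3^(3 + 1) ↦ 4^(4 + 1)|_4 = 1024 ⇒ 1023
(2) 1023|_4 = 3·4^4 + 3·4^3 + 3·4^2 + 3·4 + 3 ↦ 3·5^5 + 3·5^3 + 3·5^2 + 3·5 + 3|_5 = 9843 ⇒ 9842
(3) 9842|_5 = 3·5^5 + 3·5^3 + 3·5^2 + 3·5 + 2 ↦ 3·6^6 + 3·6^3 + 3·6^2 + 3·6 + 2|_6 = 140744 ⇒ 140743

3·5^5 + 3·5^3 + 3·5^2 + 3·5 + 2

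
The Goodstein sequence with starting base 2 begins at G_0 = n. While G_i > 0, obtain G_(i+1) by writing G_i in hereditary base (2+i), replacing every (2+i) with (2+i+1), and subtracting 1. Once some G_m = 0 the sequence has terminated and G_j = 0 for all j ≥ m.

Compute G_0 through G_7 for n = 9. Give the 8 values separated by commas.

9, 81, 1023, 9842, 140743, 2471826, 50333399, 1162263921

i=0: 9 = 2^(2 + 1) + 1 (b=2); 2→3: 3^(3 + 1) + 1 = 82; 82−1 = 81
i=1: 81 = 3^(3 + 1) (b=3); 3→4: 4^(4 + 1) = 1024; 1024−1 = 1023
i=2: 1023 = 3·4^4 + 3·4^3 + 3·4^2 + 3·4 + 3 (b=4); 4→5: 3·5^5 + 3·5^3 + 3·5^2 + 3·5 + 3 = 9843; 9843−1 = 9842
i=3: 9842 = 3·5^5 + 3·5^3 + 3·5^2 + 3·5 + 2 (b=5); 5→6: 3·6^6 + 3·6^3 + 3·6^2 + 3·6 + 2 = 140744; 140744−1 = 140743
i=4: 140743 = 3·6^6 + 3·6^3 + 3·6^2 + 3·6 + 1 (b=6); 6→7: 3·7^7 + 3·7^3 + 3·7^2 + 3·7 + 1 = 2471827; 2471827−1 = 2471826
i=5: 2471826 = 3·7^7 + 3·7^3 + 3·7^2 + 3·7 (b=7); 7→8: 3·8^8 + 3·8^3 + 3·8^2 + 3·8 = 50333400; 50333400−1 = 50333399
i=6: 50333399 = 3·8^8 + 3·8^3 + 3·8^2 + 2·8 + 7 (b=8); 8→9: 3·9^9 + 3·9^3 + 3·9^2 + 2·9 + 7 = 1162263922; 1162263922−1 = 1162263921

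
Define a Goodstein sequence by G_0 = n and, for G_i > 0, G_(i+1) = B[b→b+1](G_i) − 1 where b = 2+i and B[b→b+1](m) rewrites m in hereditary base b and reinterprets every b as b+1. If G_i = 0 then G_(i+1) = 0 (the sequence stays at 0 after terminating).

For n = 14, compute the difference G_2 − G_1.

step 0: 14 = 2^(2 + 1) + 2^2 + 2; sub 3 for 2: 3^(3 + 1) + 3^3 + 3; = 111; G_1 = 111−1 = 110
step 1: 110 = 3^(3 + 1) + 3^3 + 2; sub 4 for 3: 4^(4 + 1) + 4^4 + 2; = 1282; G_2 = 1282−1 = 1281

1171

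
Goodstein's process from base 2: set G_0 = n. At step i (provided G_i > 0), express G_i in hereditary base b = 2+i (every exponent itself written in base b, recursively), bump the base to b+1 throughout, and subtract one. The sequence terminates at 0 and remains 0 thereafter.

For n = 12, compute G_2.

G_0 = 12. HB_2(12) = 2^(2 + 1) + 2^2. Bump = 108. G_1 = 107.
G_1 = 107. HB_3(107) = 3^(3 + 1) + 2·3^2 + 2·3 + 2. Bump = 1066. G_2 = 1065.

1065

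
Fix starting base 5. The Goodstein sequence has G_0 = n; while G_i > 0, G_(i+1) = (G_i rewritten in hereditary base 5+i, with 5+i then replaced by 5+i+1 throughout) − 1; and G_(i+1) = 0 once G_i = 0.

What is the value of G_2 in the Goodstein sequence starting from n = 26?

base 5: 26 = 5^2 + 1; at 6: 6^2 + 1 = 37; next = 36
base 6: 36 = 6^2; at 7: 7^2 = 49; next = 48
base 7: 48 = 6·7 + 6; at 8: 6·8 + 6 = 54; next = 53

48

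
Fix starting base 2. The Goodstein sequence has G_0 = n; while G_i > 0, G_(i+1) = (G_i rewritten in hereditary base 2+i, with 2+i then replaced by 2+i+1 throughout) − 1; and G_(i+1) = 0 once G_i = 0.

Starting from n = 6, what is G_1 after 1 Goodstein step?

[0] 6 ≡ 2^2 + 2 (base 2). Lift 3: 30. −1: 29.
[1] 29 ≡ 3^3 + 2 (base 3). Lift 4: 258. −1: 257.

29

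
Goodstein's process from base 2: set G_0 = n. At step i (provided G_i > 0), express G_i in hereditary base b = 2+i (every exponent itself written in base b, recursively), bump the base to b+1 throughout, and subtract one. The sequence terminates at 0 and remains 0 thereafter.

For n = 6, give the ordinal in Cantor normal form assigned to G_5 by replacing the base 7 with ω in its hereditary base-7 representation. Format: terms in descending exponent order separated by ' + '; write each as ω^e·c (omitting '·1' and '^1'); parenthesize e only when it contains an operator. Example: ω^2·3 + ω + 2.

base 2: 6 = 2^2 + 2; at 3: 3^3 + 3 = 30; next = 29
base 3: 29 = 3^3 + 2; at 4: 4^4 + 2 = 258; next = 257
base 4: 257 = 4^4 + 1; at 5: 5^5 + 1 = 3126; next = 3125
base 5: 3125 = 5^5; at 6: 6^6 = 46656; next = 46655
base 6: 46655 = 5·6^5 + 5·6^4 + 5·6^3 + 5·6^2 + 5·6 + 5; at 7: 5·7^5 + 5·7^4 + 5·7^3 + 5·7^2 + 5·7 + 5 = 98040; next = 98039
base 7: 98039 = 5·7^5 + 5·7^4 + 5·7^3 + 5·7^2 + 5·7 + 4; at 8: 5·8^5 + 5·8^4 + 5·8^3 + 5·8^2 + 5·8 + 4 = 187244; next = 187243

ω^5·5 + ω^4·5 + ω^3·5 + ω^2·5 + ω·5 + 4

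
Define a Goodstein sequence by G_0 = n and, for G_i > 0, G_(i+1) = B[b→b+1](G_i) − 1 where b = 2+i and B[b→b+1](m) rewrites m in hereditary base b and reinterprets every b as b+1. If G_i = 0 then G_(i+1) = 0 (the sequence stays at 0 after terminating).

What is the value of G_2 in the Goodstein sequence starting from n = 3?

3

[0] 3 ≡ 2 + 1 (base 2). Lift 3: 4. −1: 3.
[1] 3 ≡ 3 (base 3). Lift 4: 4. −1: 3.
[2] 3 ≡ 3 (base 4). Lift 5: 3. −1: 2.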